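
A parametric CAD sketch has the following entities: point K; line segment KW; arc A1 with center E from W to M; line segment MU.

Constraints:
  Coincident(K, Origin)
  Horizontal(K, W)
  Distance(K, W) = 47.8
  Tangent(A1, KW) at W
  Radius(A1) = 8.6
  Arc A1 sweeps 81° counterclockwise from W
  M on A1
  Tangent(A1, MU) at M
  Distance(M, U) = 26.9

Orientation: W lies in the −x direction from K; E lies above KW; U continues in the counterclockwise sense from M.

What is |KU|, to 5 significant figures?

48.743

K is at the origin; KW is horizontal with |KW| = 47.8 and W on the −x side, so W = (-47.800, 0.0000). Since A1 is tangent to KW there, EW ⟂ KW, so E = W + (0, 8.6) = (-47.800, 8.6000). On A1, W sits at bearing -90° from E; an 81° counterclockwise sweep puts M at bearing -9°, so M = E + 8.6·(cos -9°, sin -9°) = (-39.306, 7.2547). The tangent condition forces EM to be normal to MU, so MU runs along (−sin -9°, cos -9°); with |MU| = 26.9, U = (-35.098, 33.823). Then |KU| = |U − K| = 48.743.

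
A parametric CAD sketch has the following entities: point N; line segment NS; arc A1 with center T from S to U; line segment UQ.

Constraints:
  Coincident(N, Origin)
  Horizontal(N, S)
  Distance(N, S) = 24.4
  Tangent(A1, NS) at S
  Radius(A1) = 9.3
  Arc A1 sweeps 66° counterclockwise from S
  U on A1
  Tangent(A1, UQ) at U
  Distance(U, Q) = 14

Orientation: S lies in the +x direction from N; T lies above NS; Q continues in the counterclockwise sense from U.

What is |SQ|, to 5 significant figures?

23.163

N is at the origin; NS is horizontal with |NS| = 24.4 and S on the +x side, so S = (24.400, 0.0000). A1 meets NS tangentially, so TS is at right angles to NS, so T = S + (0, 9.3) = (24.400, 9.3000). On A1, S sits at bearing -90° from T; a 66° counterclockwise sweep puts U at bearing -24°, so U = T + 9.3·(cos -24°, sin -24°) = (32.896, 5.5173). Tangency of A1 to UQ means the radius TU is perpendicular to UQ, so UQ runs along (−sin -24°, cos -24°); with |UQ| = 14.0, Q = (38.590, 18.307). Then |SQ| = |Q − S| = 23.163.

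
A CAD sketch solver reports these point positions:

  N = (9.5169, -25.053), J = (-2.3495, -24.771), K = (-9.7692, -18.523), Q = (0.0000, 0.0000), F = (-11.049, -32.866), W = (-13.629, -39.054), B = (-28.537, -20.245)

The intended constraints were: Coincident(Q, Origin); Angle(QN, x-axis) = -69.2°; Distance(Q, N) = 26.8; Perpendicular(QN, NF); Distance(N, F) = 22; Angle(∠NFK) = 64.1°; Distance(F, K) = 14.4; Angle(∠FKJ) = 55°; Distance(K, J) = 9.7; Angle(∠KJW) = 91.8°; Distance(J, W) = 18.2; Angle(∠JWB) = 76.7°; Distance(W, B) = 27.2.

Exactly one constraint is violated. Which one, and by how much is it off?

Distance(W, B) = 27.2 — off by 3.20.

Q = (0.00, 0.00) ✓; QN at -69.20° ✓; |QN| = 26.80 ✓; ∠(QN, NF) = 90.00° ✓; |NF| = 22.00 ✓; ∠NFK = 64.10° ✓; |FK| = 14.40 ✓; ∠FKJ = 55.00° ✓; |KJ| = 9.700 ✓; ∠KJW = 91.80° ✓; |JW| = 18.20 ✓; ∠JWB = 76.70° ✓; |WB| = 24.00 ✗.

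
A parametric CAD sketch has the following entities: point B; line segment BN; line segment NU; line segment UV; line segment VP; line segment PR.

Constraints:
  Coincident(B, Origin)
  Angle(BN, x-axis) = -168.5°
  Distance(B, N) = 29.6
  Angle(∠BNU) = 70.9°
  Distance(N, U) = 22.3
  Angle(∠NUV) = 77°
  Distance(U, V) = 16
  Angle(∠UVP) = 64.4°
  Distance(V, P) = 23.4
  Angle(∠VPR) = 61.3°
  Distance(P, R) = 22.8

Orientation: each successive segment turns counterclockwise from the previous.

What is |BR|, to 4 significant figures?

37.66

∠UVP = 64.4° gives VP at 159.2° from the x-axis; with |VP| = 23.4, P = (-27.94, -5.752). ∠VPR = 61.3° gives PR at -82.10° from the x-axis; with |PR| = 22.8, R = (-24.81, -28.34). Then |BR| = |R − B| = 37.66.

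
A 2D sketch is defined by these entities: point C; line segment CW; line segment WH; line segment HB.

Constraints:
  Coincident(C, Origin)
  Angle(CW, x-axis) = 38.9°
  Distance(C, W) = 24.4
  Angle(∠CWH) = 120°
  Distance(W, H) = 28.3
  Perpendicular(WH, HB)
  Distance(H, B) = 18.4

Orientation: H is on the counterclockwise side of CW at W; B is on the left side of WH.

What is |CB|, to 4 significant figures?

40.59

C is at the origin; CW runs at 38.9° with length 24.4, so W = 24.4·(cos 38.9°, sin 38.9°) = (18.99, 15.32). ∠CWH = 120.0°, so WH runs at 38.9° + (180° − 120.0°) = 98.90° from the x-axis; with |WH| = 28.3, H = W + 28.3·(cos 98.90°, sin 98.90°) = (14.61, 43.28). WH ⟂ HB; with |HB| = 18.4 on the left of WH, B = H + 18.4·(-0.9880, -0.1547) = (-3.568, 40.43). Then |CB| = |B − C| = 40.59.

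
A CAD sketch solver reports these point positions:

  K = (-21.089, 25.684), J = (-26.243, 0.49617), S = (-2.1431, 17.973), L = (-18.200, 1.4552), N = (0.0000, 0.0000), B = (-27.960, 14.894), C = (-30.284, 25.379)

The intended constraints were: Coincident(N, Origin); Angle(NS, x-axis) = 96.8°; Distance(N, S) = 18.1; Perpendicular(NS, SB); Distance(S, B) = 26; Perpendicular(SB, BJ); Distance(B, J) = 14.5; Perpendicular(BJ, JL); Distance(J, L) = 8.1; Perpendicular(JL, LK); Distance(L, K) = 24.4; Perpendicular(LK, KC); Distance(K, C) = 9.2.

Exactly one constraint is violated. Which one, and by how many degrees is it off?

Perpendicular(LK, KC) — off by 4.90°.

N = (0.00, 0.00) ✓; NS at 96.80° ✓; |NS| = 18.10 ✓; ∠(NS, SB) = 90.00° ✓; |SB| = 26.00 ✓; ∠(SB, BJ) = 90.00° ✓; |BJ| = 14.50 ✓; ∠(BJ, JL) = 90.00° ✓; |JL| = 8.100 ✓; ∠(JL, LK) = 90.00° ✓; |LK| = 24.40 ✓; ∠(LK, KC) = 85.10° ✗; |KC| = 9.200 ✓.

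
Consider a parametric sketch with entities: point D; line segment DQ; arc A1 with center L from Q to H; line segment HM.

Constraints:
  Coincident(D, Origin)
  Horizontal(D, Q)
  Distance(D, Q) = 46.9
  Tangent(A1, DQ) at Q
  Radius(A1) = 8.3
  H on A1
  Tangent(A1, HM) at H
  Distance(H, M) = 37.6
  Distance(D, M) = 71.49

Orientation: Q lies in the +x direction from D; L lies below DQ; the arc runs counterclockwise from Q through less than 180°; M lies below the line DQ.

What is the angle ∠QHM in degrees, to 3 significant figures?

123°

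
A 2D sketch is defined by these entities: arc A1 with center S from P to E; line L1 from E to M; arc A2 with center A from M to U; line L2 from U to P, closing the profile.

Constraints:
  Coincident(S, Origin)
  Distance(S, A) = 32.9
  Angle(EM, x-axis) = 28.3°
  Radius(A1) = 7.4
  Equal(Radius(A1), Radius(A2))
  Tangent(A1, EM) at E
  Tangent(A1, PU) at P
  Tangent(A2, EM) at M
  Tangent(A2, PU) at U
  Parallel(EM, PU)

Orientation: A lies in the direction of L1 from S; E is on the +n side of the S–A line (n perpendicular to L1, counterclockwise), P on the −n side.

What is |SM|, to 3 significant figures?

33.7

The slot axis is L1's direction at 28.3°, so u = (cos 28.3°, sin 28.3°) = (0.880, 0.474) and n = (−sin 28.3°, cos 28.3°) = (-0.474, 0.880). S is at the origin and A lies 32.9 along u from S, so A = 32.9·u = (29.0, 15.6). Tangency of A1 to both parallel lines with radius 7.4 puts E and P at S ± 7.4·n: E = (-3.51, 6.52), P = (3.51, -6.52). Equal radii place M and U the same way about A: M = A + 7.4·n = (25.5, 22.1), U = A − 7.4·n = (32.5, 9.08). Then |SM| = |M − S| = 33.7.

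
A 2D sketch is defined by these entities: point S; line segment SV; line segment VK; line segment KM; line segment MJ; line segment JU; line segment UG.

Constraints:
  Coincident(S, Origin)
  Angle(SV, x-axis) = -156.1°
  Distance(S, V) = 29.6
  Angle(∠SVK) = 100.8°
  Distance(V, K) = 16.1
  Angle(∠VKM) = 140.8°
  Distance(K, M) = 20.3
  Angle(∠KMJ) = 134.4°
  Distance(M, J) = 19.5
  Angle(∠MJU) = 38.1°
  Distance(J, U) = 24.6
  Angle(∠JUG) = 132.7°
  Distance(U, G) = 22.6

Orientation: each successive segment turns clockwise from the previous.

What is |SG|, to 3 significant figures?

44.3

∠MJU = 38.1° gives JU at -102° from the x-axis; with |JU| = 24.6, U = (-24.8, 9.93). ∠JUG = 132.7° gives UG at -149° from the x-axis; with |UG| = 22.6, G = (-44.2, -1.61). Then |SG| = |G − S| = 44.3.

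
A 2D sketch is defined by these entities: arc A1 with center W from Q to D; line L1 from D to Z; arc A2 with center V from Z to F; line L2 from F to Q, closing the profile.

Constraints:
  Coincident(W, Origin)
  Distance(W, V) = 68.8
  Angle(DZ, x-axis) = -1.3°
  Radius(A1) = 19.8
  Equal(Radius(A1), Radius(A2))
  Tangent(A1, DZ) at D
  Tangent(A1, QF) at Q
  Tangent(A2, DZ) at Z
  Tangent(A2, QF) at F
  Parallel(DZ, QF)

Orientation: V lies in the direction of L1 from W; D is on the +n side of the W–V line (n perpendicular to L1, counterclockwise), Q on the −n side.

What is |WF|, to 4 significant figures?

71.59

The slot axis is L1's direction at -1.3°, so u = (cos -1.3°, sin -1.3°) = (0.9997, -0.02269) and n = (−sin -1.3°, cos -1.3°) = (0.02269, 0.9997). W is at the origin and V lies 68.8 along u from W, so V = 68.8·u = (68.78, -1.561). Tangency of A1 to both parallel lines with radius 19.8 puts D and Q at W ± 19.8·n: D = (0.4492, 19.79), Q = (-0.4492, -19.79). Equal radii place Z and F the same way about V: Z = V + 19.8·n = (69.23, 18.23), F = V − 19.8·n = (68.33, -21.36). Then |WF| = |F − W| = 71.59.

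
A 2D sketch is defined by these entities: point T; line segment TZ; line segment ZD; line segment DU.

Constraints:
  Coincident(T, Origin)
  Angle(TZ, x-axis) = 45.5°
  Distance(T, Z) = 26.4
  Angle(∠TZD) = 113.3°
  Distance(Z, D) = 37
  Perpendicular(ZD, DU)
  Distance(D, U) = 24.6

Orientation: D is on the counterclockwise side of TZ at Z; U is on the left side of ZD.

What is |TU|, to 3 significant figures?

47.4

T is at the origin; TZ runs at 45.5° with length 26.4, so Z = 26.4·(cos 45.5°, sin 45.5°) = (18.5, 18.8). ∠TZD = 113.3°, so ZD runs at 45.5° + (180° − 113.3°) = 112° from the x-axis; with |ZD| = 37.0, D = Z + 37.0·(cos 112°, sin 112°) = (4.52, 53.1). ZD is perpendicular to DU; with |DU| = 24.6 on the left of ZD, U = D + 24.6·(-0.926, -0.378) = (-18.3, 43.8). Then |TU| = |U − T| = 47.4.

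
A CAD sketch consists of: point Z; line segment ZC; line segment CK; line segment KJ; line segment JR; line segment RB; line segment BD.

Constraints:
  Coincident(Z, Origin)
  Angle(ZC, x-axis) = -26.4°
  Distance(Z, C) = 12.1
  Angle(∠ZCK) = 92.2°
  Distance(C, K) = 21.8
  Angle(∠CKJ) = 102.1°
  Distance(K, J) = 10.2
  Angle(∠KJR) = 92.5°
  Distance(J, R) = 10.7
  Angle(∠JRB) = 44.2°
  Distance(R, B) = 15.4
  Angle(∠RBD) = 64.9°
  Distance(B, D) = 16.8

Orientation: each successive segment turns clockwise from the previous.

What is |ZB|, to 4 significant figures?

25.37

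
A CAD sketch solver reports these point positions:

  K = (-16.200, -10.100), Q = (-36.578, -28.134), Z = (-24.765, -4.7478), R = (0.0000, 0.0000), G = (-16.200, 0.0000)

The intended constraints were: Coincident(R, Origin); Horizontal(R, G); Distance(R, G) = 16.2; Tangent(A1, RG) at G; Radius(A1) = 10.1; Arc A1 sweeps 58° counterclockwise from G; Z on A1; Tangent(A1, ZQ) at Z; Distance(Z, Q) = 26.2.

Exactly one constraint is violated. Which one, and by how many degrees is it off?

Tangent(A1, ZQ) at Z — off by 5.20°.

R = (0.00, 0.00) ✓; R.y = 0.00, G.y = 0.00 ✓; |RG| = 16.20 ✓; ∠(KG, GR) = 90.00° ✓; |KG| = 10.10 ✓; bearing(K→Z) − bearing(K→G) = 58.00° ✓; |KZ| = 10.10 ✓; ∠(KZ, ZQ) = 84.80° ✗; |ZQ| = 26.20 ✓.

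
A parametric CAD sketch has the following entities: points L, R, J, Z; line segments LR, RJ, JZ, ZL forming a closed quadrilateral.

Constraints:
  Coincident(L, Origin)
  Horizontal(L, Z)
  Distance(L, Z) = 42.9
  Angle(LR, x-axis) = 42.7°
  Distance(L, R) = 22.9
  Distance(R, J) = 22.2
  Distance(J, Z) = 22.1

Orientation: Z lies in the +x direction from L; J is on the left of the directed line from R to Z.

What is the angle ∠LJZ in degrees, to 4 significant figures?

72.83°

Checks: |RJ| = 22.20 ✓; |JZ| = 22.10 ✓.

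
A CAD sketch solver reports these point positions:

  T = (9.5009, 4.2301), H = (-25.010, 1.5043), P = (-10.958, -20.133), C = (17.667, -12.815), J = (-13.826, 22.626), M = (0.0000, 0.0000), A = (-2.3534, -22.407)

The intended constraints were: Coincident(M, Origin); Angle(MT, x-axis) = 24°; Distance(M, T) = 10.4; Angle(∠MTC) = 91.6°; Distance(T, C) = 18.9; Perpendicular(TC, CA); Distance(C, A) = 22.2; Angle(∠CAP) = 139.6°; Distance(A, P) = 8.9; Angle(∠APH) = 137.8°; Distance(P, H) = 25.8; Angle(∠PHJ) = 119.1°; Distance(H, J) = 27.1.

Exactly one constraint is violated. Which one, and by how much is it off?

Distance(H, J) = 27.1 — off by 3.20.

M = (0.00, 0.00) ✓; MT at 24.00° ✓; |MT| = 10.40 ✓; ∠MTC = 91.60° ✓; |TC| = 18.90 ✓; ∠(TC, CA) = 90.00° ✓; |CA| = 22.20 ✓; ∠CAP = 139.6° ✓; |AP| = 8.900 ✓; ∠APH = 137.8° ✓; |PH| = 25.80 ✓; ∠PHJ = 119.1° ✓; |HJ| = 23.90 ✗.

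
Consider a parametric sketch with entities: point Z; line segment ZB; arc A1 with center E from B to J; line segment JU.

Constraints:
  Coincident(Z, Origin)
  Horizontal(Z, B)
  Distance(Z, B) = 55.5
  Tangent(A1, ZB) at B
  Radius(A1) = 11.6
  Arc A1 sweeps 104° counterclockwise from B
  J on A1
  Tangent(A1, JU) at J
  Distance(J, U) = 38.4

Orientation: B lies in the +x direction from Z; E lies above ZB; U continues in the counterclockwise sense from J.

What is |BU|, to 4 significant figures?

51.70

Z is at the origin; Z and B share the same y with |ZB| = 55.5 and B on the +x side, so B = (55.50, 0.000). A1 meets ZB tangentially, so EB is at right angles to ZB, so E = B + (0, 11.6) = (55.50, 11.60). On A1, B sits at bearing -90° from E; a 104° counterclockwise sweep puts J at bearing 14°, so J = E + 11.6·(cos 14°, sin 14°) = (66.76, 14.41). A1 meets JU tangentially, so EJ is at right angles to JU, so JU runs along (−sin 14°, cos 14°); with |JU| = 38.4, U = (57.47, 51.67). Then |BU| = |U − B| = 51.70.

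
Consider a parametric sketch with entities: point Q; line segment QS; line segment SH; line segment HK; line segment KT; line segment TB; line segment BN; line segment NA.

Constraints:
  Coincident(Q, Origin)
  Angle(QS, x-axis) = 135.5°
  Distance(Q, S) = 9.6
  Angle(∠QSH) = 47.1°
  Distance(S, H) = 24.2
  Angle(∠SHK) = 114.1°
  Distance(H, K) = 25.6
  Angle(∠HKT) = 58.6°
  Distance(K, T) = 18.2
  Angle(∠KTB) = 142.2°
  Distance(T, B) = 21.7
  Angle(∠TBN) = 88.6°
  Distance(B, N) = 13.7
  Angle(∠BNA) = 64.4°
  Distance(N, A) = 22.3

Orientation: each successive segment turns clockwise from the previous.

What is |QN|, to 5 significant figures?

11.753

Q is at the origin; QS runs at 135.5° with length 9.6, so S = (-6.8472, 6.7287). ∠QSH = 47.1° gives SH at 2.6000° from the x-axis; with |SH| = 24.2, H = (17.328, 7.8265). ∠SHK = 114.1° gives HK at -63.300° from the x-axis; with |HK| = 25.6, K = (28.830, -15.044). ∠HKT = 58.6° gives KT at 175.30° from the x-axis; with |KT| = 18.2, T = (10.692, -13.553). ∠KTB = 142.2° gives TB at 137.50° from the x-axis; with |TB| = 21.7, B = (-5.3073, 1.1078). ∠TBN = 88.6° gives BN at 46.100° from the x-axis; with |BN| = 13.7, N = (4.1923, 10.979). Then |QN| = |N − Q| = 11.753.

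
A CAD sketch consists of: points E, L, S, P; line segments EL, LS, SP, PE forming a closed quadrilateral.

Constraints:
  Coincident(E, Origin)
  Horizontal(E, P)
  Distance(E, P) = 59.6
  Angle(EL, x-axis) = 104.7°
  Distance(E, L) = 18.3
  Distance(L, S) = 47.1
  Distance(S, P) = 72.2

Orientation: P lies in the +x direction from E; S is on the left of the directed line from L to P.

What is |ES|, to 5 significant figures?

61.687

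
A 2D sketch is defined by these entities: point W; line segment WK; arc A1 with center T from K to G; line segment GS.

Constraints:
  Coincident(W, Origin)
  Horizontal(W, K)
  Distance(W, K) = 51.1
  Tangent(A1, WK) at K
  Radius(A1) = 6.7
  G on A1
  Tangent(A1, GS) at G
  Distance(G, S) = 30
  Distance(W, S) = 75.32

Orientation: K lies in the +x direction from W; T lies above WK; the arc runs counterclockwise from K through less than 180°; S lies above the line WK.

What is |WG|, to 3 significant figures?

57.5

Checks: |TG| = 6.700 ✓; ∠(TG, GS) = 90.00° ✓; |GS| = 30.00 ✓; |WS| = 75.32 ✓.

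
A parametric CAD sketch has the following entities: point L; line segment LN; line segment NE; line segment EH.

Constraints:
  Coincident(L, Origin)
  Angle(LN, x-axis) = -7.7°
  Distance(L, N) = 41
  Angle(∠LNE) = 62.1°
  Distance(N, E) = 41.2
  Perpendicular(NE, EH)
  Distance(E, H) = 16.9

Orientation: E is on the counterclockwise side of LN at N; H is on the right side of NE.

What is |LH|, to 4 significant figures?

57.51

L is at the origin; LN runs at -7.7° with length 41.0, so N = 41.0·(cos -7.7°, sin -7.7°) = (40.63, -5.493). ∠LNE = 62.1°, so NE runs at -7.7° + (180° − 62.1°) = 110.2° from the x-axis; with |NE| = 41.2, E = N + 41.2·(cos 110.2°, sin 110.2°) = (26.40, 33.17). NE is perpendicular to EH; with |EH| = 16.9 on the right of NE, H = E + 16.9·(0.9385, 0.3453) = (42.26, 39.01). Then |LH| = |H − L| = 57.51.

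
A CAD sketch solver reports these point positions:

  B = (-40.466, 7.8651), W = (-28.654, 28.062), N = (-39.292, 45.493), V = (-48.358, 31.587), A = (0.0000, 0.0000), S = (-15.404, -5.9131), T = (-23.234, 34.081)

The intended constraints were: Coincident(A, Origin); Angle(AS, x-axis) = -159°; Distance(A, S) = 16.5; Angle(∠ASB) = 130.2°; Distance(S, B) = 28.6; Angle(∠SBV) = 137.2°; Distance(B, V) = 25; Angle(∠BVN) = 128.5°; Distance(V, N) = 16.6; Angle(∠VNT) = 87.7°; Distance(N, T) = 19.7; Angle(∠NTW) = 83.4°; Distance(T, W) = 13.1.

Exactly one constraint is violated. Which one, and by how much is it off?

Distance(T, W) = 13.1 — off by 5.00.

A = (0.00, 0.00) ✓; AS at -159.0° ✓; |AS| = 16.50 ✓; ∠ASB = 130.2° ✓; |SB| = 28.60 ✓; ∠SBV = 137.2° ✓; |BV| = 25.00 ✓; ∠BVN = 128.5° ✓; |VN| = 16.60 ✓; ∠VNT = 87.70° ✓; |NT| = 19.70 ✓; ∠NTW = 83.40° ✓; |TW| = 8.100 ✗.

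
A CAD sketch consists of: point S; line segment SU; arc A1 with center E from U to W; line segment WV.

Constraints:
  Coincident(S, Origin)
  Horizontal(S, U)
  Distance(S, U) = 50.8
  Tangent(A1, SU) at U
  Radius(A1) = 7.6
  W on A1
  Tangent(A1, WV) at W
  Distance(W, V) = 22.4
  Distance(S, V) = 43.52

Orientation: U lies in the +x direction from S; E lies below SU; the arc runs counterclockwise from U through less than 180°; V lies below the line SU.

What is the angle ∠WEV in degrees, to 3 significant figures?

71.3°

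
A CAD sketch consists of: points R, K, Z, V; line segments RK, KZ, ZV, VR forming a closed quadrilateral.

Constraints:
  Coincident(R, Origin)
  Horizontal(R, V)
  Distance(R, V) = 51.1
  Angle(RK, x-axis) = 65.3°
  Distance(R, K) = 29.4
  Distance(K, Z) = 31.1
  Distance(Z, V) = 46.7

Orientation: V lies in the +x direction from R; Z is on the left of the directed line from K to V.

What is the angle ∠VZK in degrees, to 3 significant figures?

71.4°

R is at the origin; R and V share the same y with |RV| = 51.1 and V in +x, so V = (51.1, 0). RK runs at 65.3° with |RK| = 29.4, so K = (12.3, 26.7). Z is determined by |KZ| = 31.1 and |ZV| = 46.7 together: it lies at the intersection of circle(K, 31.1) and circle(V, 46.7). With |KV| = 47.1, the foot of the radical line on KV is 10.7 from K and the perpendicular offset is √(31.1² − 10.7²) = 29.2. Taking the left-of-KV solution: Z = (37.6, 44.7).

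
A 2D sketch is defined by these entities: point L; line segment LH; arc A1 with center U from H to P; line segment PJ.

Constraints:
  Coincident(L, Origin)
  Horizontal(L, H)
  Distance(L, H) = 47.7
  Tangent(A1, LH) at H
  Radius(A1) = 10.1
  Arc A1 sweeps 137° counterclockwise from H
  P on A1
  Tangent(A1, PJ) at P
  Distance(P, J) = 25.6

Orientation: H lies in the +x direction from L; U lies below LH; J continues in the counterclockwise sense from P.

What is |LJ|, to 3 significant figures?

69.0

On A1, H sits at bearing 90° from U; a 137° counterclockwise sweep puts P at bearing 227°, so P = U + 10.1·(cos 227°, sin 227°) = (40.8, -17.5). A1 meets PJ tangentially, so UP is at right angles to PJ, so PJ runs along (−sin 227°, cos 227°); with |PJ| = 25.6, J = (59.5, -34.9). Then |LJ| = |J − L| = 69.0.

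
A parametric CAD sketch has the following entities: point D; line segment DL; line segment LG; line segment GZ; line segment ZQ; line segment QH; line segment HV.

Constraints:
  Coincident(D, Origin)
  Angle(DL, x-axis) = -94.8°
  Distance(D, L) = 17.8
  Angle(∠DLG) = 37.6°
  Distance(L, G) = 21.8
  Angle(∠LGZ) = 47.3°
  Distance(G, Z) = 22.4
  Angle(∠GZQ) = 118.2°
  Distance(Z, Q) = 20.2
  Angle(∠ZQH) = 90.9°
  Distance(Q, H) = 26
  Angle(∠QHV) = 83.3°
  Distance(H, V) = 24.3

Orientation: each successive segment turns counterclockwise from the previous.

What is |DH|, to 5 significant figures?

32.400

∠GZQ = 118.2° gives ZQ at -117.90° from the x-axis; with |ZQ| = 20.2, Q = (-18.642, -19.609). ∠ZQH = 90.9° gives QH at -28.800° from the x-axis; with |QH| = 26.0, H = (4.1424, -32.134). Then |DH| = |H − D| = 32.400.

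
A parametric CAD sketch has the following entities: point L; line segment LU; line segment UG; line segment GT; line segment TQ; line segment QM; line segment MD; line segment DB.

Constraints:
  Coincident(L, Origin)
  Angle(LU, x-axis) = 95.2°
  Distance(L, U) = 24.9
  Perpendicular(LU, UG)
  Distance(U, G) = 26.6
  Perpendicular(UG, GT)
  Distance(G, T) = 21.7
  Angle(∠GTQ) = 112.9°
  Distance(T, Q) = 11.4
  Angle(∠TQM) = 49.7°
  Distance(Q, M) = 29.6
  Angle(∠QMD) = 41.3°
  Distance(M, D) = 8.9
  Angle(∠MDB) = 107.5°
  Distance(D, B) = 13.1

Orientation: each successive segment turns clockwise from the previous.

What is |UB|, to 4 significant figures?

23.80

L is at the origin; LU runs at 95.2° with length 24.9, so U = (-2.257, 24.80). LU ⟂ UG, so UG runs at 5.200°; with |UG| = 26.6, G = (24.23, 27.21). The perpendicularity gives GT at right angles to UG, so GT runs at -84.80°; with |GT| = 21.7, T = (26.20, 5.598). ∠GTQ = 112.9° gives TQ at -151.9° from the x-axis; with |TQ| = 11.4, Q = (16.14, 0.2281). ∠TQM = 49.7° gives QM at 77.80° from the x-axis; with |QM| = 29.6, M = (22.40, 29.16). ∠QMD = 41.3° gives MD at -60.90° from the x-axis; with |MD| = 8.9, D = (26.73, 21.38). ∠MDB = 107.5° gives DB at -133.4° from the x-axis; with |DB| = 13.1, B = (17.73, 11.86). Then |UB| = |B − U| = 23.80.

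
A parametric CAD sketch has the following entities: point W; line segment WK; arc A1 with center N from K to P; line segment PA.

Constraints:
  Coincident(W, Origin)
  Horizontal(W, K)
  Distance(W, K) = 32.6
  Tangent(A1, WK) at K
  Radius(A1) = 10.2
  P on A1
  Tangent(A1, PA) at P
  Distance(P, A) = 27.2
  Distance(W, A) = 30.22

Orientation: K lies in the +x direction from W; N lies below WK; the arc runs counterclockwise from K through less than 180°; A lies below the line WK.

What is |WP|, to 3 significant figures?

24.3

W is at the origin; WK is horizontal with |WK| = 32.6 and K on the +x side, so K = (32.6, 0.00). Since A1 is tangent to WK there, NK ⟂ WK, so N = K + (0, -10.2) = (32.6, -10.2). Since NP ⟂ PA (tangency), |NA| = √(10.2² + 27.2²) = 29.0 regardless of where P sits on A1. So A lies on both circle(W, 30.22) and circle(N, 29.0); the below-WK intersection is A = (10.0, -28.5). P is the foot of the tangent from A: P = (23.8, -5.04).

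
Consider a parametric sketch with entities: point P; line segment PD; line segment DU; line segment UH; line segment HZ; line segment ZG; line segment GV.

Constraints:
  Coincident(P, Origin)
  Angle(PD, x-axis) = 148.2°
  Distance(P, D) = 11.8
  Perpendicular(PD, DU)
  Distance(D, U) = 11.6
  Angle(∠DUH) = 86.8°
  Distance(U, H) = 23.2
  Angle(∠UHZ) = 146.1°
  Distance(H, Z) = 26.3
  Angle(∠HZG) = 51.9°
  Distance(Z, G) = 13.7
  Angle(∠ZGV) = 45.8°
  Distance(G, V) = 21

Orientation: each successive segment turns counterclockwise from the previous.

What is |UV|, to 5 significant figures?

41.272

P is at the origin; PD runs at 148.2° with length 11.8, so D = (-10.029, 6.2181). PD is perpendicular to DU, so DU runs at -121.80°; with |DU| = 11.6, U = (-16.141, -3.6407). ∠DUH = 86.8° gives UH at -28.600° from the x-axis; with |UH| = 23.2, H = (4.2278, -14.746). ∠UHZ = 146.1° gives HZ at 5.3000° from the x-axis; with |HZ| = 26.3, Z = (30.415, -12.317). ∠HZG = 51.9° gives ZG at 133.40° from the x-axis; with |ZG| = 13.7, G = (21.002, -2.3629). ∠ZGV = 45.8° gives GV at -92.400° from the x-axis; with |GV| = 21.0, V = (20.123, -23.344). Then |UV| = |V − U| = 41.272.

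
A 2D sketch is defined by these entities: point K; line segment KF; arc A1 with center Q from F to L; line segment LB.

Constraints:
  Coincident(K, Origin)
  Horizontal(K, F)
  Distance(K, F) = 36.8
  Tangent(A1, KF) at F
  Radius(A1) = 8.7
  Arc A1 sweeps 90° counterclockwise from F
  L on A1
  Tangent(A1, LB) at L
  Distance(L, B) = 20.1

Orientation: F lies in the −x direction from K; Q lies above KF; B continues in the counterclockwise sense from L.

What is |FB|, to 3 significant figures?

30.1

K is at the origin; K and F share the same y with |KF| = 36.8 and F on the −x side, so F = (-36.8, 0.00). Since A1 is tangent to KF there, QF ⟂ KF, so Q = F + (0, 8.7) = (-36.8, 8.70). On A1, F sits at bearing -90° from Q; a 90° counterclockwise sweep puts L at bearing 0°, so L = Q + 8.7·(cos 0°, sin 0°) = (-28.1, 8.70). The tangent condition forces QL to be normal to LB, so LB runs along (−sin 0°, cos 0°); with |LB| = 20.1, B = (-28.1, 28.8). Then |FB| = |B − F| = 30.1.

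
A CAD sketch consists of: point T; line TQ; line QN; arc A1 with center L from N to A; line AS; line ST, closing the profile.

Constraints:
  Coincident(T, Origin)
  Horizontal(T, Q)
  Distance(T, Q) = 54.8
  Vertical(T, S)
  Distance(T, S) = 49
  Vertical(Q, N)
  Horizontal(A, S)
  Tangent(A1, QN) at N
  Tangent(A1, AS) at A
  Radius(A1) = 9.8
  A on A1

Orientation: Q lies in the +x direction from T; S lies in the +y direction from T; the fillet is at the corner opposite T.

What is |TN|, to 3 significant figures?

67.4

T is at the origin; T and Q share the same y with |TQ| = 54.8 and Q on the +x side, so Q = (54.8, 0.00). TS is vertical with |TS| = 49.0 and S on the +y side, so S = (0.00, 49.0). The virtual corner opposite T is at (54.8, 49.0). Since A1 is tangent to QN there, LN ⟂ QN and the tangent condition forces LA to be normal to AS, with radius 9.8, so the center L sits 9.8 in from both sides at L = (45.0, 39.2). That places the tangent points at N = (54.8, 39.2) on QN and A = (45.0, 49.0) on AS. Then |TN| = |N − T| = 67.4.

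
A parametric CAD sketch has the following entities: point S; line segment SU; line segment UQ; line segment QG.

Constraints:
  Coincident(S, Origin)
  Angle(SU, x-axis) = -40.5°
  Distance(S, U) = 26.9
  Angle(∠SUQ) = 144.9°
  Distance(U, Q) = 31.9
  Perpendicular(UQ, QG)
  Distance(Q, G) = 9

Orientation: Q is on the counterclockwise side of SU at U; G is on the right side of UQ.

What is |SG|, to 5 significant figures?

59.201

S is at the origin; SU runs at -40.5° with length 26.9, so U = 26.9·(cos -40.5°, sin -40.5°) = (20.455, -17.470). ∠SUQ = 144.9°, so UQ runs at -40.5° + (180° − 144.9°) = -5.4000° from the x-axis; with |UQ| = 31.9, Q = U + 31.9·(cos -5.4000°, sin -5.4000°) = (52.213, -20.472). UQ ⟂ QG; with |QG| = 9.0 on the right of UQ, G = Q + 9.0·(-0.094108, -0.99556) = (51.366, -29.432). Then |SG| = |G − S| = 59.201.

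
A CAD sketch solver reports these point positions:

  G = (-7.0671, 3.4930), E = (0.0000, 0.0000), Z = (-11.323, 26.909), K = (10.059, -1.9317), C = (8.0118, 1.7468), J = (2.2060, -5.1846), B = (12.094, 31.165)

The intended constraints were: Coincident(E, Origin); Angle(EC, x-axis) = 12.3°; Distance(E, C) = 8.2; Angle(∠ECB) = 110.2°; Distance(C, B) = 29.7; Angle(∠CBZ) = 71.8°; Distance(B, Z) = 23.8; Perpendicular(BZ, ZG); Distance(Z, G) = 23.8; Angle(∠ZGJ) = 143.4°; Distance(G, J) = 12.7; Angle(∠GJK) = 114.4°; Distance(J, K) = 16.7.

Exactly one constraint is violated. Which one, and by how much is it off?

Distance(J, K) = 16.7 — off by 8.20.

E = (0.00, 0.00) ✓; EC at 12.30° ✓; |EC| = 8.200 ✓; ∠ECB = 110.2° ✓; |CB| = 29.70 ✓; ∠CBZ = 71.80° ✓; |BZ| = 23.80 ✓; ∠(BZ, ZG) = 90.00° ✓; |ZG| = 23.80 ✓; ∠ZGJ = 143.4° ✓; |GJ| = 12.70 ✓; ∠GJK = 114.4° ✓; |JK| = 8.500 ✗.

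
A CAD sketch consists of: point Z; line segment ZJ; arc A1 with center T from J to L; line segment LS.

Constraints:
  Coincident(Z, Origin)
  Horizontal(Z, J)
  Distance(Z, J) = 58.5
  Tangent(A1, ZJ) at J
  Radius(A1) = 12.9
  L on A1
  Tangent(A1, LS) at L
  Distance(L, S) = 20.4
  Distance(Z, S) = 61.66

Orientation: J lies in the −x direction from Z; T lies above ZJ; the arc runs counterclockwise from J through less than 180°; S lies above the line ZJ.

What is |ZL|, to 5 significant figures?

48.518

Checks: |TL| = 12.90 ✓; ∠(TL, LS) = 90.00° ✓; |LS| = 20.40 ✓; |ZS| = 61.66 ✓.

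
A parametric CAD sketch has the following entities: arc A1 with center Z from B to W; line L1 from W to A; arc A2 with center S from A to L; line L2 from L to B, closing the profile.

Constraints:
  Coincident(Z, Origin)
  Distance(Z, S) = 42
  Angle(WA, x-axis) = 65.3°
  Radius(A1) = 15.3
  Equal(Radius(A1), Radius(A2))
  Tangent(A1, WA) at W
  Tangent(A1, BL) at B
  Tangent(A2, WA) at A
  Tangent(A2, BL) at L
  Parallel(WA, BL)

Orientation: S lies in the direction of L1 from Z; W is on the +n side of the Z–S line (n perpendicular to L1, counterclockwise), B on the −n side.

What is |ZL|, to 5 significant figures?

44.700

The slot axis is L1's direction at 65.3°, so u = (cos 65.3°, sin 65.3°) = (0.41787, 0.90851) and n = (−sin 65.3°, cos 65.3°) = (-0.90851, 0.41787). Z is at the origin and S lies 42.0 along u from Z, so S = 42.0·u = (17.550, 38.157). Tangency of A1 to both parallel lines with radius 15.3 puts W and B at Z ± 15.3·n: W = (-13.900, 6.3934), B = (13.900, -6.3934). Equal radii place A and L the same way about S: A = S + 15.3·n = (3.6502, 44.551), L = S − 15.3·n = (31.451, 31.764). Then |ZL| = |L − Z| = 44.700.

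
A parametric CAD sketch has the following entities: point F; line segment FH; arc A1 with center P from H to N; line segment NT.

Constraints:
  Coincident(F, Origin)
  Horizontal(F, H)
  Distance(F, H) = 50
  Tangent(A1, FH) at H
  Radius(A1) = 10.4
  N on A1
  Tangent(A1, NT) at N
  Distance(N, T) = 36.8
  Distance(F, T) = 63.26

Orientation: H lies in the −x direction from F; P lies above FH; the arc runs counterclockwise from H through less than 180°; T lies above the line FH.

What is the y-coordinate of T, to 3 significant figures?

47.7

F is at the origin; F and H share the same y with |FH| = 50.0 and H on the −x side, so H = (-50.0, 0.00). The tangent condition forces PH to be normal to FH, so P = H + (0, 10.4) = (-50.0, 10.4). Since PN ⟂ NT (tangency), |PT| = √(10.4² + 36.8²) = 38.2 regardless of where N sits on A1. So T lies on both circle(F, 63.26) and circle(P, 38.2); the above-FH intersection is T = (-41.6, 47.7). N is the foot of the tangent from T: N = (-39.6, 10.9).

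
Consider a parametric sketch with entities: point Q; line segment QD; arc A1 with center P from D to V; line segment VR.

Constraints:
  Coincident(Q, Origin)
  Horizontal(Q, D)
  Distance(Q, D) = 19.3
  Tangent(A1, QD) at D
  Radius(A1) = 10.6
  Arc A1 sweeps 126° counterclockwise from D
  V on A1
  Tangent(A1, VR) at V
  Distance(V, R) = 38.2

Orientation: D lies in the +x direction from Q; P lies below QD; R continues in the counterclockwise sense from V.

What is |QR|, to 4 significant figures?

58.13

Q is at the origin; QD is horizontal with |QD| = 19.3 and D on the +x side, so D = (19.30, 0.000). Since A1 is tangent to QD there, PD ⟂ QD, so P = D + (0, -10.6) = (19.30, -10.60). On A1, D sits at bearing 90° from P; a 126° counterclockwise sweep puts V at bearing 216°, so V = P + 10.6·(cos 216°, sin 216°) = (10.72, -16.83). Tangency of A1 to VR means the radius PV is perpendicular to VR, so VR runs along (−sin 216°, cos 216°); with |VR| = 38.2, R = (33.18, -47.73). Then |QR| = |R − Q| = 58.13.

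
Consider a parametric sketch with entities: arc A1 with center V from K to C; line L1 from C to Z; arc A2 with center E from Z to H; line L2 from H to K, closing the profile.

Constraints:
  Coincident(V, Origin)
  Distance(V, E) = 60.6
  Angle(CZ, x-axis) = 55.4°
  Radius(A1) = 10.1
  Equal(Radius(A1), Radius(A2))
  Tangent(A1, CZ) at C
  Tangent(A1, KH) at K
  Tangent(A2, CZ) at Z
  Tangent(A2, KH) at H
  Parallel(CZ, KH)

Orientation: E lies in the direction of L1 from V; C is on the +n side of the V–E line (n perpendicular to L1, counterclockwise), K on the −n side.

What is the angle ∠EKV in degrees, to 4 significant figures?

80.54°

V is at the origin and E lies 60.6 along u from V, so E = 60.6·u = (34.41, 49.88). Tangency of A1 to both parallel lines with radius 10.1 puts C and K at V ± 10.1·n: C = (-8.314, 5.735), K = (8.314, -5.735). Then cos ∠EKV = KE·KV / (|KE||KV|), giving 80.54°.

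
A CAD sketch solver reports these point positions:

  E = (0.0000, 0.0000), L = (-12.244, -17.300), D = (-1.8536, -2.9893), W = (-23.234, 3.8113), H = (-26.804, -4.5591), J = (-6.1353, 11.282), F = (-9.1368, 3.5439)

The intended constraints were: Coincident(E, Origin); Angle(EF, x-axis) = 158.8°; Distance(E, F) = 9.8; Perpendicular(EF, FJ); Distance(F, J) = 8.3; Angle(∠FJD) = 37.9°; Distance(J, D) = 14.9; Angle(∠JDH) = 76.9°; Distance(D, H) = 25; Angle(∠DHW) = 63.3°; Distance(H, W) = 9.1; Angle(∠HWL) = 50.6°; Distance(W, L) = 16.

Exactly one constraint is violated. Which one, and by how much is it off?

Distance(W, L) = 16 — off by 7.80.

E = (0.00, 0.00) ✓; EF at 158.8° ✓; |EF| = 9.800 ✓; ∠(EF, FJ) = 90.00° ✓; |FJ| = 8.300 ✓; ∠FJD = 37.90° ✓; |JD| = 14.90 ✓; ∠JDH = 76.90° ✓; |DH| = 25.00 ✓; ∠DHW = 63.30° ✓; |HW| = 9.100 ✓; ∠HWL = 50.60° ✓; |WL| = 23.80 ✗.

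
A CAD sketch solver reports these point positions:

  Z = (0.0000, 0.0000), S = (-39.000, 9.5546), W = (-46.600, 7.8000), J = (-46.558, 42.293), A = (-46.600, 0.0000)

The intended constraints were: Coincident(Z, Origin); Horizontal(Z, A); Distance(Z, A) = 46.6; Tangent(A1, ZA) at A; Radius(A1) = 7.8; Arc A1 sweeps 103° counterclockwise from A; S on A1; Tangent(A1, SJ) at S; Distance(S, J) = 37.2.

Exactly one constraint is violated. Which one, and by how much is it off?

Distance(S, J) = 37.2 — off by 3.60.

Z = (0.00, 0.00) ✓; Z.y = 0.00, A.y = 0.00 ✓; |ZA| = 46.60 ✓; ∠(WA, AZ) = 90.00° ✓; |WA| = 7.800 ✓; bearing(W→S) − bearing(W→A) = 103.0° ✓; |WS| = 7.800 ✓; ∠(WS, SJ) = 90.00° ✓; |SJ| = 33.60 ✗.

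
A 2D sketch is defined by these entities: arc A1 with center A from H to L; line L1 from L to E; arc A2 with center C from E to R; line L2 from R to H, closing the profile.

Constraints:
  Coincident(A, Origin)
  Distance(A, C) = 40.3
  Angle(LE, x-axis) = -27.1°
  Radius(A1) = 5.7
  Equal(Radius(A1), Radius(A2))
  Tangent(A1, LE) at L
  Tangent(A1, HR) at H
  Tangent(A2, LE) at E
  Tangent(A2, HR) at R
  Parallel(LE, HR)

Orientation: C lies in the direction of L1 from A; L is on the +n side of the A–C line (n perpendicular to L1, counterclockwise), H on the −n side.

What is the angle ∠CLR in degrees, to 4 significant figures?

7.745°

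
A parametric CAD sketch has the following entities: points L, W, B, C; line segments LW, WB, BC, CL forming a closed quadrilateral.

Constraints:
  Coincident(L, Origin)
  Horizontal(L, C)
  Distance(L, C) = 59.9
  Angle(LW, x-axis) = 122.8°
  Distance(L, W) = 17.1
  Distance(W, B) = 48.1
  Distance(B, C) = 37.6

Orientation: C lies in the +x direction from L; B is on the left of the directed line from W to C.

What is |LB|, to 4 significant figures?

46.81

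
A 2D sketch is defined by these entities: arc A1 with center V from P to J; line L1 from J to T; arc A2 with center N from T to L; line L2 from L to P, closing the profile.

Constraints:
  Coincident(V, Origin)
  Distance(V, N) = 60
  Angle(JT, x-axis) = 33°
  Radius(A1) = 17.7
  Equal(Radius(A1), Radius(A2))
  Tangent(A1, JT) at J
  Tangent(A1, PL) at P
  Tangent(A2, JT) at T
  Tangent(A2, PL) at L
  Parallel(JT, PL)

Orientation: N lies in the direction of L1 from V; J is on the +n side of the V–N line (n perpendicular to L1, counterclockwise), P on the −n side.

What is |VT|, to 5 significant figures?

62.556

Tangency of A1 to both parallel lines with radius 17.7 puts J and P at V ± 17.7·n: J = (-9.6401, 14.844), P = (9.6401, -14.844). Equal radii place T and L the same way about N: T = N + 17.7·n = (40.680, 47.523), L = N − 17.7·n = (59.960, 17.834). Then |VT| = |T − V| = 62.556.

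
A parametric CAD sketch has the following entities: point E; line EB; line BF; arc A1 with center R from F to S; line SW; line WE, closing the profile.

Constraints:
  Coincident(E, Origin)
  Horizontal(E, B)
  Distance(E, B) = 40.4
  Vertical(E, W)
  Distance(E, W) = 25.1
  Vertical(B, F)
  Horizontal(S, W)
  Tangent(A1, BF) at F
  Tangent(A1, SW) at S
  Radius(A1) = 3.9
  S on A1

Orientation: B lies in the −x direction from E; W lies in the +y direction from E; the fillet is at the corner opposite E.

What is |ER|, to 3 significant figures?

42.2

E and W share the same x with |EW| = 25.1 and W on the +y side, so W = (0.00, 25.1). The virtual corner opposite E is at (-40.4, 25.1). Since A1 is tangent to BF there, RF ⟂ BF and since A1 is tangent to SW there, RS ⟂ SW, with radius 3.9, so the center R sits 3.9 in from both sides at R = (-36.5, 21.2). Then |ER| = |R − E| = 42.2.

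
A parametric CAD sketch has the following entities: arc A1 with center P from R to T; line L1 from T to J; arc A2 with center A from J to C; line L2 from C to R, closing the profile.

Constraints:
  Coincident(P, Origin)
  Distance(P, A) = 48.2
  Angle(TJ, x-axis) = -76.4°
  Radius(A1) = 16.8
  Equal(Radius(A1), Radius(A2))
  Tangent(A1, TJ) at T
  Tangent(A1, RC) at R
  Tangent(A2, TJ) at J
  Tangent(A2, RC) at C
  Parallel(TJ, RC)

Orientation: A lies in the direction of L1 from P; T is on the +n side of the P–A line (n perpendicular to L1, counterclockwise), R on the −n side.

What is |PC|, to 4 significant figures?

51.04

The slot axis is L1's direction at -76.4°, so u = (cos -76.4°, sin -76.4°) = (0.2351, -0.9720) and n = (−sin -76.4°, cos -76.4°) = (0.9720, 0.2351). P is at the origin and A lies 48.2 along u from P, so A = 48.2·u = (11.33, -46.85). Tangency of A1 to both parallel lines with radius 16.8 puts T and R at P ± 16.8·n: T = (16.33, 3.950), R = (-16.33, -3.950). Equal radii place J and C the same way about A: J = A + 16.8·n = (27.66, -42.90), C = A − 16.8·n = (-4.995, -50.80). Then |PC| = |C − P| = 51.04.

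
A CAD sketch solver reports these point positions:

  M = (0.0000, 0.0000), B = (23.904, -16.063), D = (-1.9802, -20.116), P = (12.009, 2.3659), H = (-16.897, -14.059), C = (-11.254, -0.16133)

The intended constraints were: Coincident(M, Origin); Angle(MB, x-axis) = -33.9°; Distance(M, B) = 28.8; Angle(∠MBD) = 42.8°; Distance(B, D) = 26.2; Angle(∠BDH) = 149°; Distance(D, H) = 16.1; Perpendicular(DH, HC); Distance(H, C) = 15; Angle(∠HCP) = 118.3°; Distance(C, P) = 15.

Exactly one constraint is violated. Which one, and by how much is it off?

Distance(C, P) = 15 — off by 8.40.

M = (0.00, 0.00) ✓; MB at -33.90° ✓; |MB| = 28.80 ✓; ∠MBD = 42.80° ✓; |BD| = 26.20 ✓; ∠BDH = 149.0° ✓; |DH| = 16.10 ✓; ∠(DH, HC) = 90.00° ✓; |HC| = 15.00 ✓; ∠HCP = 118.3° ✓; |CP| = 23.40 ✗.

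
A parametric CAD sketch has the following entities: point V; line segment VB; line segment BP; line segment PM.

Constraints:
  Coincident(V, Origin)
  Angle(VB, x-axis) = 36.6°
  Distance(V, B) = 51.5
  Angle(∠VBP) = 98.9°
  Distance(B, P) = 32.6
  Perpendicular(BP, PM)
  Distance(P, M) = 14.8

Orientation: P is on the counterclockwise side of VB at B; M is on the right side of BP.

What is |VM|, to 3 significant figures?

77.2

V is at the origin; VB runs at 36.6° with length 51.5, so B = 51.5·(cos 36.6°, sin 36.6°) = (41.3, 30.7). ∠VBP = 98.9°, so BP runs at 36.6° + (180° − 98.9°) = 118° from the x-axis; with |BP| = 32.6, P = B + 32.6·(cos 118°, sin 118°) = (26.2, 59.6). BP ⟂ PM; with |PM| = 14.8 on the right of BP, M = P + 14.8·(0.885, 0.465) = (39.3, 66.4). Then |VM| = |M − V| = 77.2.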